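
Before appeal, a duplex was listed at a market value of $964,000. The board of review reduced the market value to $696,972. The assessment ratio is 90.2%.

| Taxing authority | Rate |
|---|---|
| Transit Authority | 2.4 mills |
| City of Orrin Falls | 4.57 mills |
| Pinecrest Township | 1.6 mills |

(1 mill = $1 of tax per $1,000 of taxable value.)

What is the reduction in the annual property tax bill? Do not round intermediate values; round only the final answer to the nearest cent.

Old assessed value = $964,000 × 0.902 = $869,528
New assessed value = $696,972 × 0.902 = $628,668.744
Combined rate = 0.0024 + 0.00457 + 0.0016 = 0.00857
Old tax = $869,528 × 0.00857 = $7,451.85496
New tax = $628,668.744 × 0.00857 = $5,387.69113608
Reduction = $7,451.85496 − $5,387.69113608 = $2,064.16382392

$2,064.16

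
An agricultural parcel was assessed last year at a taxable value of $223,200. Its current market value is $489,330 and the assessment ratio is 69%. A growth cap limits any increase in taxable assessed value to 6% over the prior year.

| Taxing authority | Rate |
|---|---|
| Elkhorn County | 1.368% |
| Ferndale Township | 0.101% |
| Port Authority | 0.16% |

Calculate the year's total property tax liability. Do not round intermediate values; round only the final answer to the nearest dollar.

Uncapped assessed value = $489,330 × 0.69 = $337,637.7
Cap limit = $223,200 × 1.06 = $236,592
Taxable assessed value = min($337,637.7, $236,592) = $236,592 (cap binds)
Elkhorn County: $236,592 × 0.01368 = $3,236.57856
Ferndale Township: $236,592 × 0.00101 = $238.95792
Port Authority: $236,592 × 0.0016 = $378.5472
Total = $3,854.08368

$3,854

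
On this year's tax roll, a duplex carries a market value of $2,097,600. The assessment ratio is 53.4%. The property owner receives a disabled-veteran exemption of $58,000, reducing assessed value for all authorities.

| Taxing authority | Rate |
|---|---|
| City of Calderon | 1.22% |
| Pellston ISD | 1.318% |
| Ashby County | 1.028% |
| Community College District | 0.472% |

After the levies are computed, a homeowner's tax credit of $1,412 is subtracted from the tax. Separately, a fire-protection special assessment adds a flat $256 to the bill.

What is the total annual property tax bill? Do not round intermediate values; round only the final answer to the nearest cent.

$41,732.34

Assessed value = $2,097,600 × 0.534 = $1,120,118.4
Taxable value = $1,120,118.4 − $58,000 = $1,062,118.4
City of Calderon: $1,062,118.4 × 0.0122 = $12,957.84448
Pellston ISD: $1,062,118.4 × 0.01318 = $13,998.720512
Ashby County: $1,062,118.4 × 0.01028 = $10,918.577152
Community College District: $1,062,118.4 × 0.00472 = $5,013.198848
Levies subtotal = $42,888.340992
After credit = $42,888.340992 − $1,412 = $41,476.340992
Total = $41,476.340992 + $256 = $41,732.340992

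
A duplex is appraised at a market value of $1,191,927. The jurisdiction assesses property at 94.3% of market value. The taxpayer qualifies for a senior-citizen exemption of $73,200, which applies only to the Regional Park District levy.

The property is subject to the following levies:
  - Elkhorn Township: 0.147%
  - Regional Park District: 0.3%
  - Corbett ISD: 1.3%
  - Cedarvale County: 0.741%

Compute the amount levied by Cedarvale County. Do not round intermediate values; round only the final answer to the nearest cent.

$8,328.74

Assessed value = $1,191,927 × 0.943 = $1,123,987.161
Cedarvale County taxable value = $1,123,987.161 (exemption does not apply)
Cedarvale County levy = $1,123,987.161 × 0.00741 = $8,328.74486301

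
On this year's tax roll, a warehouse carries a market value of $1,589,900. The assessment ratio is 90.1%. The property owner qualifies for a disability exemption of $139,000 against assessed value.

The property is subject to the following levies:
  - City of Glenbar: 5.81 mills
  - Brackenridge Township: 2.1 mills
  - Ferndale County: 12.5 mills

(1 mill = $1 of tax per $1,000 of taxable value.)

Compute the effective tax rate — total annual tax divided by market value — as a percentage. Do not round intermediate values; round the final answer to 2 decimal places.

1.66%

Assessed value = $1,589,900 × 0.901 = $1,432,499.9
Taxable value = $1,432,499.9 − $139,000 = $1,293,499.9
City of Glenbar: $1,293,499.9 × 0.00581 = $7,515.234419
Brackenridge Township: $1,293,499.9 × 0.0021 = $2,716.34979
Ferndale County: $1,293,499.9 × 0.0125 = $16,168.74875
Total tax = $26,400.332959
Effective rate = $26,400.332959 ÷ $1,589,900 = 1.66% of market value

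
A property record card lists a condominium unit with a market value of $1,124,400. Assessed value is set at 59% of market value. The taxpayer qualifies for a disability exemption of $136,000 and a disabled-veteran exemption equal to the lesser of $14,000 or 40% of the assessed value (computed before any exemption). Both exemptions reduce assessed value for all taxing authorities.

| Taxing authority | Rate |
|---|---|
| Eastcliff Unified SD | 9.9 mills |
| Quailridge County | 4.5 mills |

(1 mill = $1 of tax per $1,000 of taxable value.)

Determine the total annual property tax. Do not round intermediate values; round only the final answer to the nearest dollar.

$7,393

Assessed value = $1,124,400 × 0.59 = $663,396
Disabled-veteran exemption = min($14,000, 40% × $663,396) = min($14,000, $265,358.4) = $14,000 (dollar cap binds)
Taxable value = $663,396 − $136,000 − $14,000 = $513,396
Eastcliff Unified SD: $513,396 × 0.0099 = $5,082.6204
Quailridge County: $513,396 × 0.0045 = $2,310.282
Total = $7,392.9024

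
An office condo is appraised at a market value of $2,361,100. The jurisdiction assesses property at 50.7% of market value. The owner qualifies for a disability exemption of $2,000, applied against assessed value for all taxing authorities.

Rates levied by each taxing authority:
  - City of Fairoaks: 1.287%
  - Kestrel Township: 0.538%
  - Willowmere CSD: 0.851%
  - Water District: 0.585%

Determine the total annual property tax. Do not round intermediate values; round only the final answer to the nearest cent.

Assessed value = $2,361,100 × 0.507 = $1,197,077.7
Taxable value = $1,197,077.7 − $2,000 = $1,195,077.7
City of Fairoaks: $1,195,077.7 × 0.01287 = $15,380.649999
Kestrel Township: $1,195,077.7 × 0.00538 = $6,429.518026
Willowmere CSD: $1,195,077.7 × 0.00851 = $10,170.111227
Water District: $1,195,077.7 × 0.00585 = $6,991.204545
Total = $15,380.649999 + $6,429.518026 + $10,170.111227 + $6,991.204545 = $38,971.483797

$38,971.48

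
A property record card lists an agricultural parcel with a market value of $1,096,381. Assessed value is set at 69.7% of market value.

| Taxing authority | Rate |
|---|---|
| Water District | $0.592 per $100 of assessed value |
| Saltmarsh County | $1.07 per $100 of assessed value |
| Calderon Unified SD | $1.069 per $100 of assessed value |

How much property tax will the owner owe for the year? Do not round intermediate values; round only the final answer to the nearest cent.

Assessed value = $1,096,381 × 0.697 = $764,177.557
Water District: $764,177.557 × 0.00592 = $4,523.93113744
Saltmarsh County: $764,177.557 × 0.0107 = $8,176.6998599
Calderon Unified SD: $764,177.557 × 0.01069 = $8,169.05808433
Total = $4,523.93113744 + $8,176.6998599 + $8,169.05808433 = $20,869.68908167

$20,869.69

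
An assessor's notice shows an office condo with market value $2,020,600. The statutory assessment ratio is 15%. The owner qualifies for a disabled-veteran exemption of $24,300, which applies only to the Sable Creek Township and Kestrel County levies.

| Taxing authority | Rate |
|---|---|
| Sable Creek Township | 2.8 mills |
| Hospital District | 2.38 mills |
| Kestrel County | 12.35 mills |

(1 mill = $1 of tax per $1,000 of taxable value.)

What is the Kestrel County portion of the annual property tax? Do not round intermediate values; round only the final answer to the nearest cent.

Assessed value = $2,020,600 × 0.15 = $303,090
Kestrel County taxable value = $303,090 − $24,300 = $278,790
Kestrel County levy = $278,790 × 0.01235 = $3,443.0565

$3,443.06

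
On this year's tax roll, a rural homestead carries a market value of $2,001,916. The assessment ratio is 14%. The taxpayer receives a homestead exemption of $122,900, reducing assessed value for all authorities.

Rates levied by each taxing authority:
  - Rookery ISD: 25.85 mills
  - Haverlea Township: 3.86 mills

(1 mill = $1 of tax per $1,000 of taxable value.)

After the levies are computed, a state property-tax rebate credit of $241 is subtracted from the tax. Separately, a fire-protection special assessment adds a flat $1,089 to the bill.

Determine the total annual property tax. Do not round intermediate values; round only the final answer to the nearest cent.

Assessed value = $2,001,916 × 0.14 = $280,268.24
Taxable value = $280,268.24 − $122,900 = $157,368.24
Rookery ISD: $157,368.24 × 0.02585 = $4,067.969004
Haverlea Township: $157,368.24 × 0.00386 = $607.4414064
Levies subtotal = $4,675.4104104
After credit = $4,675.4104104 − $241 = $4,434.4104104
Total = $4,434.4104104 + $1,089 = $5,523.4104104

$5,523.41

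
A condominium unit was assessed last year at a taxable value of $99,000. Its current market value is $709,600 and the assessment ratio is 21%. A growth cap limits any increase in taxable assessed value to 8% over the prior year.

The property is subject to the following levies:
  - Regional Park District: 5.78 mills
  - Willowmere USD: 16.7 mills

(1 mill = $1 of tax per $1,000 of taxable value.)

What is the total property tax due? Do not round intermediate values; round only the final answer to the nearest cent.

$2,403.56

Uncapped assessed value = $709,600 × 0.21 = $149,016
Cap limit = $99,000 × 1.08 = $106,920
Taxable assessed value = min($149,016, $106,920) = $106,920 (cap binds)
Regional Park District: $106,920 × 0.00578 = $617.9976
Willowmere USD: $106,920 × 0.0167 = $1,785.564
Total = $2,403.5616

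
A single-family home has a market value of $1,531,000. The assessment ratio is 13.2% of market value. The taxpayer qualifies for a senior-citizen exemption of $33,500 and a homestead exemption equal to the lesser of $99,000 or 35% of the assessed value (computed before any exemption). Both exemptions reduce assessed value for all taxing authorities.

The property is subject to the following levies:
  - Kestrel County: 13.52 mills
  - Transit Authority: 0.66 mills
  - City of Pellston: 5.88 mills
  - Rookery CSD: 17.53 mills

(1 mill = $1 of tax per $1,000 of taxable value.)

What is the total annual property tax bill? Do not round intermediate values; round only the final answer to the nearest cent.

Assessed value = $1,531,000 × 0.132 = $202,092
Homestead exemption = min($99,000, 35% × $202,092) = min($99,000, $70,732.2) = $70,732.2 (percentage binds)
Taxable value = $202,092 − $33,500 − $70,732.2 = $97,859.8
Kestrel County: $97,859.8 × 0.01352 = $1,323.064496
Transit Authority: $97,859.8 × 0.00066 = $64.587468
City of Pellston: $97,859.8 × 0.00588 = $575.415624
Rookery CSD: $97,859.8 × 0.01753 = $1,715.482294
Total = $3,678.549882

$3,678.55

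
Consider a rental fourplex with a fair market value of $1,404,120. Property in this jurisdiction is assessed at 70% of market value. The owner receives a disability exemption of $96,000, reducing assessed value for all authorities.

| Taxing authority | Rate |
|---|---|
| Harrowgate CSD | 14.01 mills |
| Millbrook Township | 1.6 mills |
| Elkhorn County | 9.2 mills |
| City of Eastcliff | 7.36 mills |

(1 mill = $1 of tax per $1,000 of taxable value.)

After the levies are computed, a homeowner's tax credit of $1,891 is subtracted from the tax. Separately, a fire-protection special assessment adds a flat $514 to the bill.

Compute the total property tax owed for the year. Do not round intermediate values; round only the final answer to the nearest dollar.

Assessed value = $1,404,120 × 0.7 = $982,884
Taxable value = $982,884 − $96,000 = $886,884
Harrowgate CSD: $886,884 × 0.01401 = $12,425.24484
Millbrook Township: $886,884 × 0.0016 = $1,419.0144
Elkhorn County: $886,884 × 0.0092 = $8,159.3328
City of Eastcliff: $886,884 × 0.00736 = $6,527.46624
Levies subtotal = $28,531.05828
After credit = $28,531.05828 − $1,891 = $26,640.05828
Total = $26,640.05828 + $514 = $27,154.05828

$27,154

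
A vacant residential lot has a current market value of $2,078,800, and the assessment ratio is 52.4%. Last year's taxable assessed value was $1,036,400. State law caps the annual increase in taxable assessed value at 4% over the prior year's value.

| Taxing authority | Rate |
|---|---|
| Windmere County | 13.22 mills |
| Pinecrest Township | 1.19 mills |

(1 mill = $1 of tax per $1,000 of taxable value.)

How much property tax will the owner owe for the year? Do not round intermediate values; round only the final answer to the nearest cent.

Uncapped assessed value = $2,078,800 × 0.524 = $1,089,291.2
Cap limit = $1,036,400 × 1.04 = $1,077,856
Taxable assessed value = min($1,089,291.2, $1,077,856) = $1,077,856 (cap binds)
Windmere County: $1,077,856 × 0.01322 = $14,249.25632
Pinecrest Township: $1,077,856 × 0.00119 = $1,282.64864
Total = $15,531.90496

$15,531.90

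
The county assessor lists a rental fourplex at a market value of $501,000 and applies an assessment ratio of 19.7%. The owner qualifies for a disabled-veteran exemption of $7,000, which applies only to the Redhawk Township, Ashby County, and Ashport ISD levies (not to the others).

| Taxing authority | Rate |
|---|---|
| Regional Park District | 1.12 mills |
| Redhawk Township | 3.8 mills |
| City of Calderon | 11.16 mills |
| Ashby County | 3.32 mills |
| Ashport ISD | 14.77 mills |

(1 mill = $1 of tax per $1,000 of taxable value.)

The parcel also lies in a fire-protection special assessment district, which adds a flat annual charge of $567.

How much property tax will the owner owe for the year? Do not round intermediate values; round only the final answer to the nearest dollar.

Assessed value = $501,000 × 0.197 = $98,697
Regional Park District: $98,697 × 0.00112 = $110.54064
Redhawk Township: ($98,697 − $7,000) × 0.0038 = $91,697 × 0.0038 = $348.4486
City of Calderon: $98,697 × 0.01116 = $1,101.45852
Ashby County: ($98,697 − $7,000) × 0.00332 = $91,697 × 0.00332 = $304.43404
Ashport ISD: ($98,697 − $7,000) × 0.01477 = $91,697 × 0.01477 = $1,354.36469
Levies subtotal = $3,219.24649
Total = $3,219.24649 + $567 = $3,786.24649

$3,786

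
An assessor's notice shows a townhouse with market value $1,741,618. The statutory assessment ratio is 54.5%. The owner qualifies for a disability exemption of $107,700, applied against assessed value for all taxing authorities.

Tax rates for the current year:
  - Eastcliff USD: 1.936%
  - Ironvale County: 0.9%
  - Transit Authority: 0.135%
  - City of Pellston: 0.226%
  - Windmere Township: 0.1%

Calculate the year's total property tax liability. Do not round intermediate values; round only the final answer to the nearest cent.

$27,743.66

Assessed value = $1,741,618 × 0.545 = $949,181.81
Taxable value = $949,181.81 − $107,700 = $841,481.81
Eastcliff USD: $841,481.81 × 0.01936 = $16,291.0878416
Ironvale County: $841,481.81 × 0.009 = $7,573.33629
Transit Authority: $841,481.81 × 0.00135 = $1,136.0004435
City of Pellston: $841,481.81 × 0.00226 = $1,901.7488906
Windmere Township: $841,481.81 × 0.001 = $841.48181
Total = $16,291.0878416 + $7,573.33629 + $1,136.0004435 + $1,901.7488906 + $841.48181 = $27,743.6552757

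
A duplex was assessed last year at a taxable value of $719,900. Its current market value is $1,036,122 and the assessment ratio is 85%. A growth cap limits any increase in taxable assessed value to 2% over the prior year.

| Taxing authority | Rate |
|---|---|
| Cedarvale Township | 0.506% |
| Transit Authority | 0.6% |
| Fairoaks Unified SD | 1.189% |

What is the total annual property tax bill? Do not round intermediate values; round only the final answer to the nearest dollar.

$16,852

Uncapped assessed value = $1,036,122 × 0.85 = $880,703.7
Cap limit = $719,900 × 1.02 = $734,298
Taxable assessed value = min($880,703.7, $734,298) = $734,298 (cap binds)
Cedarvale Township: $734,298 × 0.00506 = $3,715.54788
Transit Authority: $734,298 × 0.006 = $4,405.788
Fairoaks Unified SD: $734,298 × 0.01189 = $8,730.80322
Total = $16,852.1391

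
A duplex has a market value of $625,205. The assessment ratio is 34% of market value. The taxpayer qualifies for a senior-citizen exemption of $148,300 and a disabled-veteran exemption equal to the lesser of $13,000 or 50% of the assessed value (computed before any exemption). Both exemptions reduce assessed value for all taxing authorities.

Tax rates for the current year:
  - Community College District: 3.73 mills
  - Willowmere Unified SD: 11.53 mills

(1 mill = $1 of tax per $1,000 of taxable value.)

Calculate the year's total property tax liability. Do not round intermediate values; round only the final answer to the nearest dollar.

$782

Assessed value = $625,205 × 0.34 = $212,569.7
Disabled-veteran exemption = min($13,000, 50% × $212,569.7) = min($13,000, $106,284.85) = $13,000 (dollar cap binds)
Taxable value = $212,569.7 − $148,300 − $13,000 = $51,269.7
Community College District: $51,269.7 × 0.00373 = $191.235981
Willowmere Unified SD: $51,269.7 × 0.01153 = $591.139641
Total = $782.375622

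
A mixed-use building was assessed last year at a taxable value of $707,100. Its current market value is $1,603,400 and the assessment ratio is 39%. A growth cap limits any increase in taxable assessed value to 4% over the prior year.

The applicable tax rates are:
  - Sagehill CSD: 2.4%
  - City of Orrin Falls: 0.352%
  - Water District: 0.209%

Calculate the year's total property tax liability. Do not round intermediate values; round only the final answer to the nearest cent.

$18,515.90

Uncapped assessed value = $1,603,400 × 0.39 = $625,326
Cap limit = $707,100 × 1.04 = $735,384
Taxable assessed value = min($625,326, $735,384) = $625,326 (cap does not bind)
Sagehill CSD: $625,326 × 0.024 = $15,007.824
City of Orrin Falls: $625,326 × 0.00352 = $2,201.14752
Water District: $625,326 × 0.00209 = $1,306.93134
Total = $18,515.90286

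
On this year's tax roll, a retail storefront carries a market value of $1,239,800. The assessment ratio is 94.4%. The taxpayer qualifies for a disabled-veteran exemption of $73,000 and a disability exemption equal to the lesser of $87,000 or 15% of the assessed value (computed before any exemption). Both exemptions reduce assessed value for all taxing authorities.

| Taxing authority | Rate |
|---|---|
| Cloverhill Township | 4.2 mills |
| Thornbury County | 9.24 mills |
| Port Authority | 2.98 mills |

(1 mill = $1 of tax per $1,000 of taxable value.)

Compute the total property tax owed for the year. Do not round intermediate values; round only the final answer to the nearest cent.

Assessed value = $1,239,800 × 0.944 = $1,170,371.2
Disability exemption = min($87,000, 15% × $1,170,371.2) = min($87,000, $175,555.68) = $87,000 (dollar cap binds)
Taxable value = $1,170,371.2 − $73,000 − $87,000 = $1,010,371.2
Cloverhill Township: $1,010,371.2 × 0.0042 = $4,243.55904
Thornbury County: $1,010,371.2 × 0.00924 = $9,335.829888
Port Authority: $1,010,371.2 × 0.00298 = $3,010.906176
Total = $16,590.295104

$16,590.30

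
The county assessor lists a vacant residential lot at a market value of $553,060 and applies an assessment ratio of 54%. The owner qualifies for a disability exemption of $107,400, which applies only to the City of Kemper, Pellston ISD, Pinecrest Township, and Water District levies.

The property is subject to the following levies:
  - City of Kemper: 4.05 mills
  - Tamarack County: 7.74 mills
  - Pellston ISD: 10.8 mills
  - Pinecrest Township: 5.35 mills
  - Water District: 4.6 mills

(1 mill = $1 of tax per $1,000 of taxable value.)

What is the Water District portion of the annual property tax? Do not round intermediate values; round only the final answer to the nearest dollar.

Assessed value = $553,060 × 0.54 = $298,652.4
Water District taxable value = $298,652.4 − $107,400 = $191,252.4
Water District levy = $191,252.4 × 0.0046 = $879.76104

$880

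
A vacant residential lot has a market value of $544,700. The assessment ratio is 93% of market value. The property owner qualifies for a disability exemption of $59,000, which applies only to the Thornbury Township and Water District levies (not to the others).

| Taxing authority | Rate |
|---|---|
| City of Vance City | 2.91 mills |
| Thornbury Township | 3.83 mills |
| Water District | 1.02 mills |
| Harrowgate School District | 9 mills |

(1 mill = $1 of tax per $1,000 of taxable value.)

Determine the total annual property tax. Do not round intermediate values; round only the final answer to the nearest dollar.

$8,204

Assessed value = $544,700 × 0.93 = $506,571
City of Vance City: $506,571 × 0.00291 = $1,474.12161
Thornbury Township: ($506,571 − $59,000) × 0.00383 = $447,571 × 0.00383 = $1,714.19693
Water District: ($506,571 − $59,000) × 0.00102 = $447,571 × 0.00102 = $456.52242
Harrowgate School District: $506,571 × 0.009 = $4,559.139
Total = $8,203.97996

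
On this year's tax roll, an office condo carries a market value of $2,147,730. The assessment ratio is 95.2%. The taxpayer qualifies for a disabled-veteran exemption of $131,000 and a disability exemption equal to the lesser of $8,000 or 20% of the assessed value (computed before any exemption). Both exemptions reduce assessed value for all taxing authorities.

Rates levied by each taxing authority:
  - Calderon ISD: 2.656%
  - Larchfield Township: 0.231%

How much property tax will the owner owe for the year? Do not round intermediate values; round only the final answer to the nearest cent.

Assessed value = $2,147,730 × 0.952 = $2,044,638.96
Disability exemption = min($8,000, 20% × $2,044,638.96) = min($8,000, $408,927.792) = $8,000 (dollar cap binds)
Taxable value = $2,044,638.96 − $131,000 − $8,000 = $1,905,638.96
Calderon ISD: $1,905,638.96 × 0.02656 = $50,613.7707776
Larchfield Township: $1,905,638.96 × 0.00231 = $4,402.0259976
Total = $55,015.7967752

$55,015.80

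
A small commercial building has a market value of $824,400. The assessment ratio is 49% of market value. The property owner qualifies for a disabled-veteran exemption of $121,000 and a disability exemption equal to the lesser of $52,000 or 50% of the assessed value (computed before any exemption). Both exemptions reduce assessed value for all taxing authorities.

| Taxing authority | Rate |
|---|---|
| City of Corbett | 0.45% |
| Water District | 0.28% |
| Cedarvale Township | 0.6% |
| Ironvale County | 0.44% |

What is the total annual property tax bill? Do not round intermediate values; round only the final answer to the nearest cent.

Assessed value = $824,400 × 0.49 = $403,956
Disability exemption = min($52,000, 50% × $403,956) = min($52,000, $201,978) = $52,000 (dollar cap binds)
Taxable value = $403,956 − $121,000 − $52,000 = $230,956
City of Corbett: $230,956 × 0.0045 = $1,039.302
Water District: $230,956 × 0.0028 = $646.6768
Cedarvale Township: $230,956 × 0.006 = $1,385.736
Ironvale County: $230,956 × 0.0044 = $1,016.2064
Total = $4,087.9212

$4,087.92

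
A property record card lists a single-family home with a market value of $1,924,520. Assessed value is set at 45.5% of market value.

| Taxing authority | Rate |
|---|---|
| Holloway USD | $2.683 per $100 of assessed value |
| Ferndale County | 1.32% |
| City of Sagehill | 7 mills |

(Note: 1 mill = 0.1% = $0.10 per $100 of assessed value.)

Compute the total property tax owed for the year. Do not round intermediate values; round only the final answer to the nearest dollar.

$41,182

Assessed value = $1,924,520 × 0.455 = $875,656.6
Holloway USD: $875,656.6 × 0.02683 = $23,493.866578
Ferndale County: $875,656.6 × 0.0132 = $11,558.66712
City of Sagehill: $875,656.6 × 0.007 = $6,129.5962
Total = $41,182.129898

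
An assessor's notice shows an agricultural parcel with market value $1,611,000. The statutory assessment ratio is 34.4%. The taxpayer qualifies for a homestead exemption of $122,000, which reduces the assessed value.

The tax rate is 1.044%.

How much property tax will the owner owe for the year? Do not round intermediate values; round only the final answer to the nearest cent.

Assessed value = $1,611,000 × 0.344 = $554,184
Taxable value = $554,184 − $122,000 = $432,184
Tax = $432,184 × 0.01044 = $4,512.00096

$4,512.00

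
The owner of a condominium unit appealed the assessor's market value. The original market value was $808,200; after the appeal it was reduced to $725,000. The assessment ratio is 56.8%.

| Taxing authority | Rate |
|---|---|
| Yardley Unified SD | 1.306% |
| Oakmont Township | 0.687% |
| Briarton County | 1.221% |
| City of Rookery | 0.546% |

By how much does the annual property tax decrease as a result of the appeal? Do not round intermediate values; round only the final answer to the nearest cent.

Old assessed value = $808,200 × 0.568 = $459,057.6
New assessed value = $725,000 × 0.568 = $411,800
Combined rate = 0.01306 + 0.00687 + 0.01221 + 0.00546 = 0.0376
Old tax = $459,057.6 × 0.0376 = $17,260.56576
New tax = $411,800 × 0.0376 = $15,483.68
Reduction = $17,260.56576 − $15,483.68 = $1,776.88576

$1,776.89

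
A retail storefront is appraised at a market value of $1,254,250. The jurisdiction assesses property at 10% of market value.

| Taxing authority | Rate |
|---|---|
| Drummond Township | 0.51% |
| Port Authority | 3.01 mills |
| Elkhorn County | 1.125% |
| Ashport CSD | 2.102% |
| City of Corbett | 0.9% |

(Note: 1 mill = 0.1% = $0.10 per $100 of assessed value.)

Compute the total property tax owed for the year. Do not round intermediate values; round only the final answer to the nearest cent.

$6,193.49

Assessed value = $1,254,250 × 0.1 = $125,425
Drummond Township: $125,425 × 0.0051 = $639.6675
Port Authority: $125,425 × 0.00301 = $377.52925
Elkhorn County: $125,425 × 0.01125 = $1,411.03125
Ashport CSD: $125,425 × 0.02102 = $2,636.4335
City of Corbett: $125,425 × 0.009 = $1,128.825
Total = $6,193.4865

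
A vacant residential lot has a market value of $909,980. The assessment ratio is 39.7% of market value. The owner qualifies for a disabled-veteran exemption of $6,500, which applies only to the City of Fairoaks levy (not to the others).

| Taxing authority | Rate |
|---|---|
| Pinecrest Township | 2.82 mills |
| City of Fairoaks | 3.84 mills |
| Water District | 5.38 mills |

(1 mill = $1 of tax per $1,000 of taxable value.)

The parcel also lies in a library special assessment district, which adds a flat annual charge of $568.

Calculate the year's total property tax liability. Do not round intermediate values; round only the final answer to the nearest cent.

$4,892.64

Assessed value = $909,980 × 0.397 = $361,262.06
Pinecrest Township: $361,262.06 × 0.00282 = $1,018.7590092
City of Fairoaks: ($361,262.06 − $6,500) × 0.00384 = $354,762.06 × 0.00384 = $1,362.2863104
Water District: $361,262.06 × 0.00538 = $1,943.5898828
Levies subtotal = $4,324.6352024
Total = $4,324.6352024 + $568 = $4,892.6352024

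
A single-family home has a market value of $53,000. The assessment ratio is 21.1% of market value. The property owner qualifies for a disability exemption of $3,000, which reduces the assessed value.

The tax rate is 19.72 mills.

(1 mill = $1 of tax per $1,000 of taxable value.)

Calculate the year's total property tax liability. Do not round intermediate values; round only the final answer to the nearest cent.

Assessed value = $53,000 × 0.211 = $11,183
Taxable value = $11,183 − $3,000 = $8,183
Tax = $8,183 × 0.01972 = $161.36876

$161.37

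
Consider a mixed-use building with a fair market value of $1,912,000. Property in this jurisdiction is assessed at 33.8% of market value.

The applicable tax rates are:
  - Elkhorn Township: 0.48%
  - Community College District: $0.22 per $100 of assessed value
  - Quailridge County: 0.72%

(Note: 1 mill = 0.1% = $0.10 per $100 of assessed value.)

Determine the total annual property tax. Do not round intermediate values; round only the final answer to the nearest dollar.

$9,177

Assessed value = $1,912,000 × 0.338 = $646,256
Elkhorn Township: $646,256 × 0.0048 = $3,102.0288
Community College District: $646,256 × 0.0022 = $1,421.7632
Quailridge County: $646,256 × 0.0072 = $4,653.0432
Total = $9,176.8352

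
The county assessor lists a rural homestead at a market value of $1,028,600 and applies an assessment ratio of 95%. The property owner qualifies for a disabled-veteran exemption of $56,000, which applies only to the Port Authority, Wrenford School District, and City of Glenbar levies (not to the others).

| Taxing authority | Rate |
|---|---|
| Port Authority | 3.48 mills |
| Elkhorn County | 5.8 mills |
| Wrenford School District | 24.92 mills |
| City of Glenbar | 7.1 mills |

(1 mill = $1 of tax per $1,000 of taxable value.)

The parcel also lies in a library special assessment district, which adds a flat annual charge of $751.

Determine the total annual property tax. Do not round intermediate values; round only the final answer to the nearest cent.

$39,120.12

Assessed value = $1,028,600 × 0.95 = $977,170
Port Authority: ($977,170 − $56,000) × 0.00348 = $921,170 × 0.00348 = $3,205.6716
Elkhorn County: $977,170 × 0.0058 = $5,667.586
Wrenford School District: ($977,170 − $56,000) × 0.02492 = $921,170 × 0.02492 = $22,955.5564
City of Glenbar: ($977,170 − $56,000) × 0.0071 = $921,170 × 0.0071 = $6,540.307
Levies subtotal = $38,369.121
Total = $38,369.121 + $751 = $39,120.121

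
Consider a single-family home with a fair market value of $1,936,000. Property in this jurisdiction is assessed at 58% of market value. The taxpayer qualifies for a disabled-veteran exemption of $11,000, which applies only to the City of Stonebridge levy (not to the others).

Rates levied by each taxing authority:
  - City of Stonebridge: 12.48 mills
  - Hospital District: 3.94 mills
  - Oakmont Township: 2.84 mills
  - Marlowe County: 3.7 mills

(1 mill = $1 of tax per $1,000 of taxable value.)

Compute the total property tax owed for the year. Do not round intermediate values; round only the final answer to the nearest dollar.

Assessed value = $1,936,000 × 0.58 = $1,122,880
City of Stonebridge: ($1,122,880 − $11,000) × 0.01248 = $1,111,880 × 0.01248 = $13,876.2624
Hospital District: $1,122,880 × 0.00394 = $4,424.1472
Oakmont Township: $1,122,880 × 0.00284 = $3,188.9792
Marlowe County: $1,122,880 × 0.0037 = $4,154.656
Total = $25,644.0448

$25,644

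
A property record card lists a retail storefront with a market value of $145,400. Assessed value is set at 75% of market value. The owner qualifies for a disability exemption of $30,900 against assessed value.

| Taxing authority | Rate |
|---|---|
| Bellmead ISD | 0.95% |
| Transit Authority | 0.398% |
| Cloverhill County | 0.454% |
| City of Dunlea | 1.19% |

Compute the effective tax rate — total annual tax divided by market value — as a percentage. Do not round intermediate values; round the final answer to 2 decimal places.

1.61%

Assessed value = $145,400 × 0.75 = $109,050
Taxable value = $109,050 − $30,900 = $78,150
Bellmead ISD: $78,150 × 0.0095 = $742.425
Transit Authority: $78,150 × 0.00398 = $311.037
Cloverhill County: $78,150 × 0.00454 = $354.801
City of Dunlea: $78,150 × 0.0119 = $929.985
Total tax = $2,338.248
Effective rate = $2,338.248 ÷ $145,400 = 1.61% of market value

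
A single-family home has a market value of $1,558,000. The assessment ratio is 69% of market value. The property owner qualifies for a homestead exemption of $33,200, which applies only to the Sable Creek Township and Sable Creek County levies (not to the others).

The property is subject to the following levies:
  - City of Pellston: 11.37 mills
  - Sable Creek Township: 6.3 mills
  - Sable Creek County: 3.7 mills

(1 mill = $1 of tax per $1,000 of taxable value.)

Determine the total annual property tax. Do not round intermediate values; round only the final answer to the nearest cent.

Assessed value = $1,558,000 × 0.69 = $1,075,020
City of Pellston: $1,075,020 × 0.01137 = $12,222.9774
Sable Creek Township: ($1,075,020 − $33,200) × 0.0063 = $1,041,820 × 0.0063 = $6,563.466
Sable Creek County: ($1,075,020 − $33,200) × 0.0037 = $1,041,820 × 0.0037 = $3,854.734
Total = $22,641.1774

$22,641.18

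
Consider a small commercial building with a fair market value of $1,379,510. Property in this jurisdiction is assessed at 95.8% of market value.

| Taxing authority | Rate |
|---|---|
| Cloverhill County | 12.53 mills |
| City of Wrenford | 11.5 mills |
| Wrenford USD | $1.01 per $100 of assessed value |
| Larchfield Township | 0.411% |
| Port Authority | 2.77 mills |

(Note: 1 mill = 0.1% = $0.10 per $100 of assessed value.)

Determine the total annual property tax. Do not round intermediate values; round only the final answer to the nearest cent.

$54,197.61

Assessed value = $1,379,510 × 0.958 = $1,321,570.58
Cloverhill County: $1,321,570.58 × 0.01253 = $16,559.2793674
City of Wrenford: $1,321,570.58 × 0.0115 = $15,198.06167
Wrenford USD: $1,321,570.58 × 0.0101 = $13,347.862858
Larchfield Township: $1,321,570.58 × 0.00411 = $5,431.6550838
Port Authority: $1,321,570.58 × 0.00277 = $3,660.7505066
Total = $54,197.6094858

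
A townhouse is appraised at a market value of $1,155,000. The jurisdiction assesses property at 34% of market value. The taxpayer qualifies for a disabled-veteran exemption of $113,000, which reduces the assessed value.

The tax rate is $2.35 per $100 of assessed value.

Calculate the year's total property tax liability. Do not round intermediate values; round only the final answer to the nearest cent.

Assessed value = $1,155,000 × 0.34 = $392,700
Taxable value = $392,700 − $113,000 = $279,700
Tax = $279,700 × 0.0235 = $6,572.95

$6,572.95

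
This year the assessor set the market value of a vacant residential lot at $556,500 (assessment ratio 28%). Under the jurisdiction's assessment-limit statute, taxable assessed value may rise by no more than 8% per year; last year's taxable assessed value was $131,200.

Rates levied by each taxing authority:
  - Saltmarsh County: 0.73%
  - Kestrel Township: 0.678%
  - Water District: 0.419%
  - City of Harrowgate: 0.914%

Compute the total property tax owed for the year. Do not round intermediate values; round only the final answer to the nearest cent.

$3,883.89

Uncapped assessed value = $556,500 × 0.28 = $155,820
Cap limit = $131,200 × 1.08 = $141,696
Taxable assessed value = min($155,820, $141,696) = $141,696 (cap binds)
Saltmarsh County: $141,696 × 0.0073 = $1,034.3808
Kestrel Township: $141,696 × 0.00678 = $960.69888
Water District: $141,696 × 0.00419 = $593.70624
City of Harrowgate: $141,696 × 0.00914 = $1,295.10144
Total = $3,883.88736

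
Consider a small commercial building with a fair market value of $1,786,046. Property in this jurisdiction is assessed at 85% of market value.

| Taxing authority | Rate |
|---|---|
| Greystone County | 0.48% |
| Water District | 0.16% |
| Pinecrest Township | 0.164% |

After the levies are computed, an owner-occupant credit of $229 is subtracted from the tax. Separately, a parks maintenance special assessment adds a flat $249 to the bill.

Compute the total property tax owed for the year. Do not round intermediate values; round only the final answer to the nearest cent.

Assessed value = $1,786,046 × 0.85 = $1,518,139.1
Greystone County: $1,518,139.1 × 0.0048 = $7,287.06768
Water District: $1,518,139.1 × 0.0016 = $2,429.02256
Pinecrest Township: $1,518,139.1 × 0.00164 = $2,489.748124
Levies subtotal = $12,205.838364
After credit = $12,205.838364 − $229 = $11,976.838364
Total = $11,976.838364 + $249 = $12,225.838364

$12,225.84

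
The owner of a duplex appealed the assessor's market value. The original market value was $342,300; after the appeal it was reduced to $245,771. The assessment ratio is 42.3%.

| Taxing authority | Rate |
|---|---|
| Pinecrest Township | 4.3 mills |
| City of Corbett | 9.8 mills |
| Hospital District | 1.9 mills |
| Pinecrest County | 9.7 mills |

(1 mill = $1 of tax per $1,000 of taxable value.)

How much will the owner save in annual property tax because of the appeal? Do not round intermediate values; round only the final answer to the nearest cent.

Old assessed value = $342,300 × 0.423 = $144,792.9
New assessed value = $245,771 × 0.423 = $103,961.133
Combined rate = 0.0043 + 0.0098 + 0.0019 + 0.0097 = 0.0257
Old tax = $144,792.9 × 0.0257 = $3,721.17753
New tax = $103,961.133 × 0.0257 = $2,671.8011181
Reduction = $3,721.17753 − $2,671.8011181 = $1,049.3764119

$1,049.38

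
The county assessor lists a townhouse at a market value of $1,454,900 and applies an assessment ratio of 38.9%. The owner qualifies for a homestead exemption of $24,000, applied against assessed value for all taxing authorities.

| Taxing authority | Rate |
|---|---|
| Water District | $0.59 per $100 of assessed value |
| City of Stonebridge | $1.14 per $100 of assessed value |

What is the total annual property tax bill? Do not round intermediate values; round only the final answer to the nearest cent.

$9,375.84

Assessed value = $1,454,900 × 0.389 = $565,956.1
Taxable value = $565,956.1 − $24,000 = $541,956.1
Water District: $541,956.1 × 0.0059 = $3,197.54099
City of Stonebridge: $541,956.1 × 0.0114 = $6,178.29954
Total = $3,197.54099 + $6,178.29954 = $9,375.84053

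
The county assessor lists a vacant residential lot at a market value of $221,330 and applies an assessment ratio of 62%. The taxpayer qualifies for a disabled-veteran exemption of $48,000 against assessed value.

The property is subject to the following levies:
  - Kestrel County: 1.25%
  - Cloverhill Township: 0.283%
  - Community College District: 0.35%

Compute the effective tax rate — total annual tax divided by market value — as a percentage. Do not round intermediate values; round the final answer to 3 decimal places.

0.759%

Assessed value = $221,330 × 0.62 = $137,224.6
Taxable value = $137,224.6 − $48,000 = $89,224.6
Kestrel County: $89,224.6 × 0.0125 = $1,115.3075
Cloverhill Township: $89,224.6 × 0.00283 = $252.505618
Community College District: $89,224.6 × 0.0035 = $312.2861
Total tax = $1,680.099218
Effective rate = $1,680.099218 ÷ $221,330 = 0.759% of market value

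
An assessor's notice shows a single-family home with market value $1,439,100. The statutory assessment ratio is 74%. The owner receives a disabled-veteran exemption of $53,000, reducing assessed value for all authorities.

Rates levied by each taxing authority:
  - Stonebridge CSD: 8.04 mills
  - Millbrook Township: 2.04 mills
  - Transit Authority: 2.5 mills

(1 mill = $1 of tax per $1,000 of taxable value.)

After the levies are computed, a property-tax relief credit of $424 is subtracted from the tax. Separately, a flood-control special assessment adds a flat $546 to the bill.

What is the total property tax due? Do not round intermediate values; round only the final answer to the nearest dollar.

Assessed value = $1,439,100 × 0.74 = $1,064,934
Taxable value = $1,064,934 − $53,000 = $1,011,934
Stonebridge CSD: $1,011,934 × 0.00804 = $8,135.94936
Millbrook Township: $1,011,934 × 0.00204 = $2,064.34536
Transit Authority: $1,011,934 × 0.0025 = $2,529.835
Levies subtotal = $12,730.12972
After credit = $12,730.12972 − $424 = $12,306.12972
Total = $12,306.12972 + $546 = $12,852.12972

$12,852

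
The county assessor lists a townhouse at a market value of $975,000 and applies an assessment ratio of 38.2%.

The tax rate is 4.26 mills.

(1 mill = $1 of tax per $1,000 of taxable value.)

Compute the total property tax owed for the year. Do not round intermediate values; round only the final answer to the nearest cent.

Assessed value = $975,000 × 0.382 = $372,450
Tax = $372,450 × 0.00426 = $1,586.637

$1,586.64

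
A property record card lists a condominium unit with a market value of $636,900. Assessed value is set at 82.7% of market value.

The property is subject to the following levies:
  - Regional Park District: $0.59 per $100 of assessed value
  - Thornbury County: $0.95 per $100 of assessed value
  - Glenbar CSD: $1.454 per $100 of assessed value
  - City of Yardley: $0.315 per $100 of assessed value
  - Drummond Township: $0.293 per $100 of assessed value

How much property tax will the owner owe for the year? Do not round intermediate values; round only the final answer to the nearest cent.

$18,972.32

Assessed value = $636,900 × 0.827 = $526,716.3
Regional Park District: $526,716.3 × 0.0059 = $3,107.62617
Thornbury County: $526,716.3 × 0.0095 = $5,003.80485
Glenbar CSD: $526,716.3 × 0.01454 = $7,658.455002
City of Yardley: $526,716.3 × 0.00315 = $1,659.156345
Drummond Township: $526,716.3 × 0.00293 = $1,543.278759
Total = $3,107.62617 + $5,003.80485 + $7,658.455002 + $1,659.156345 + $1,543.278759 = $18,972.321126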